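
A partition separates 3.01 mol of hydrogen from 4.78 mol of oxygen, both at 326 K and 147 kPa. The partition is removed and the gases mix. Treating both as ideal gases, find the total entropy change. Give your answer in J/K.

ΔS_mix = 43.2 J/K

Mole fractions: x_A = 3.01/7.79 = 0.386, x_B = 0.614.
ΔS_mix = −R(n_A ln x_A + n_B ln x_B) = −8.314 × (3.01 ln 0.386 + 4.78 ln 0.614) = 43.2 J/K.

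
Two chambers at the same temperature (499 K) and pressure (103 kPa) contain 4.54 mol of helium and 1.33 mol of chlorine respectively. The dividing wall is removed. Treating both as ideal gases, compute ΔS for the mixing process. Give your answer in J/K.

Mole fractions: x_A = 4.54/5.87 = 0.773, x_B = 0.227.
ΔS_mix = −R(n_A ln x_A + n_B ln x_B) = −8.314 × (4.54 ln 0.773 + 1.33 ln 0.227) = 26.1 J/K.

ΔS_mix = 26.1 J/K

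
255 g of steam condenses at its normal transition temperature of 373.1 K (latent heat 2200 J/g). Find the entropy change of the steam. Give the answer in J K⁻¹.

Heat released by the substance: Q = −mL = −255 × 2200 = −561000 J.
At constant T, ΔS = Q_rev/T = −561000 / 373.1 = -1500 J/K.

ΔS = -1500 J/K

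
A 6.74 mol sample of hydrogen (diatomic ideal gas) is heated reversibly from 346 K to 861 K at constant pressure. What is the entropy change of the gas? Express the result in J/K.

At constant pressure, ΔS = nC_p ln(T₂/T₁) with C_p = 7R/2 = 29.1 J mol⁻¹ K⁻¹.
ΔS = 6.74 × 29.1 × ln(861/346) = 179 J/K.

ΔS = 179 J/K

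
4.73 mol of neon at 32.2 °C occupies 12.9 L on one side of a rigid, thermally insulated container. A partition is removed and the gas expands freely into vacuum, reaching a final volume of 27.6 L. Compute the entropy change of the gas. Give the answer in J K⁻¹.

No heat is exchanged and no work is done, so the ideal-gas temperature stays constant.
Entropy is a state function; using a reversible isothermal path, ΔS_gas = nR ln(V₂/V₁) = 4.73 × 8.314 × ln(27.6/12.9) = 29.9 J/K.

ΔS_gas = 29.9 J/K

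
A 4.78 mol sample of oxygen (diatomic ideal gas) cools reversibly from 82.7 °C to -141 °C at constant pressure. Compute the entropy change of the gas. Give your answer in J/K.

In kelvin: T₁ = 355.85 K, T₂ = 132.15 K. At constant pressure, ΔS = nC_p ln(T₂/T₁) with C_p = 7R/2 = 29.1 J mol⁻¹ K⁻¹.
ΔS = 4.78 × 29.1 × ln(132.15/355.85) = -138 J/K.

ΔS = -138 J/K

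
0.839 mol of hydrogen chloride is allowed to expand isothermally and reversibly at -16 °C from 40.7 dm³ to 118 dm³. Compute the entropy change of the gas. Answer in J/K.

For an isothermal ideal gas ΔS_gas = nR ln(V₂/V₁) = 0.839 × 8.314 × ln(118/40.7) = 7.43 J/K.

ΔS_gas = 7.43 J/K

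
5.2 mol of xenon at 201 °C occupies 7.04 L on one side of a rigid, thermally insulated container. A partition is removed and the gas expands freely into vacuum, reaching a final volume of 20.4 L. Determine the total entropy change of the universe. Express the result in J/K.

ΔS_universe = 46 J/K

No heat is exchanged and no work is done, so the ideal-gas temperature stays constant.
Entropy is a state function; using a reversible isothermal path, ΔS_gas = nR ln(V₂/V₁) = 5.2 × 8.314 × ln(20.4/7.04) = 46 J/K.
The insulated surroundings exchange no heat, so ΔS_surr = 0 and ΔS_universe = ΔS_gas.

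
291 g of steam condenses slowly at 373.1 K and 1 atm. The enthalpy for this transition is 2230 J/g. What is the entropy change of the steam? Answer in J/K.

Heat released by the substance: Q = −mL = −291 × 2230 = −648930 J.
At constant T, ΔS = Q_rev/T = −648930 / 373.1 = -1740 J/K.

ΔS = -1740 J/K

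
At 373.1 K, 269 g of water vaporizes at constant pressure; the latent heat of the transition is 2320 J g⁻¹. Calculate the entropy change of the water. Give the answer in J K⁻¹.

Heat absorbed by the substance: Q = mL = 269 × 2320 = 624080 J.
At constant T, ΔS = Q_rev/T = 624080 / 373.1 = 1670 J/K.

ΔS = 1670 J/K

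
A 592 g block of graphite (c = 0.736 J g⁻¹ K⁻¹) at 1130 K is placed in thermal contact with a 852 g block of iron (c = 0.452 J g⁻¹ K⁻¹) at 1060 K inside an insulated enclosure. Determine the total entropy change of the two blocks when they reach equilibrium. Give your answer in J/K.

ΔS_total = 0.417 J/K

Energy balance: T_f = (m₁c₁T₁ + m₂c₂T₂)/(m₁c₁ + m₂c₂) = 1097.2 K.
ΔS₁ = m₁c₁ ln(T_f/T₁) = 435.712 × ln(1097.2/1130) = -12.851 J/K.
ΔS₂ = m₂c₂ ln(T_f/T₂) = 385.104 × ln(1097.2/1060) = 13.268 J/K.
ΔS_total = -12.851 + 13.268 = 0.417 J/K.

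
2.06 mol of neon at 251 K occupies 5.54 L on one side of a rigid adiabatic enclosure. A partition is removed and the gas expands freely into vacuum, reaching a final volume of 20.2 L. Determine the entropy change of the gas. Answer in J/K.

No heat is exchanged and no work is done, so the ideal-gas temperature stays constant.
Entropy is a state function; using a reversible isothermal path, ΔS_gas = nR ln(V₂/V₁) = 2.06 × 8.314 × ln(20.2/5.54) = 22.2 J/K.

ΔS_gas = 22.2 J/K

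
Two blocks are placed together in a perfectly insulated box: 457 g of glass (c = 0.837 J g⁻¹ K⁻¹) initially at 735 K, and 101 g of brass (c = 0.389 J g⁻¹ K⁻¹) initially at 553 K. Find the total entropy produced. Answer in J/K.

Energy balance: T_f = (m₁c₁T₁ + m₂c₂T₂)/(m₁c₁ + m₂c₂) = 718.05 K.
ΔS₁ = m₁c₁ ln(T_f/T₁) = 382.509 × ln(718.05/735) = -8.9258 J/K.
ΔS₂ = m₂c₂ ln(T_f/T₂) = 39.289 × ln(718.05/553) = 10.261 J/K.
ΔS_total = -8.9258 + 10.261 = 1.34 J/K.

ΔS_total = 1.34 J/K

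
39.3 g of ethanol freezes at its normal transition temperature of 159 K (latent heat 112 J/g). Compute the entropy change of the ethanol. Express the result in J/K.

ΔS = -27.7 J/K

Heat released by the substance: Q = −mL = −39.3 × 112 = −4401.6 J.
At constant T, ΔS = Q_rev/T = −4401.6 / 159 = -27.7 J/K.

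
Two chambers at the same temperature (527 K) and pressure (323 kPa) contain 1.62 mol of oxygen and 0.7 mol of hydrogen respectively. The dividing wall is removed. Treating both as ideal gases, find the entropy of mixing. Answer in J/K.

ΔS_mix = 11.8 J/K

Mole fractions: x_A = 1.62/2.32 = 0.698, x_B = 0.302.
ΔS_mix = −R(n_A ln x_A + n_B ln x_B) = −8.314 × (1.62 ln 0.698 + 0.7 ln 0.302) = 11.8 J/K.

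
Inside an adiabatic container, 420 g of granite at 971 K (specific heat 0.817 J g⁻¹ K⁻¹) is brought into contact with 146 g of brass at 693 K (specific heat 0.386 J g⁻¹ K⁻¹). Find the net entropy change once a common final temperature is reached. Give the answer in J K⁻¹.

Energy balance: T_f = (m₁c₁T₁ + m₂c₂T₂)/(m₁c₁ + m₂c₂) = 931.78 K.
ΔS₁ = m₁c₁ ln(T_f/T₁) = 343.14 × ln(931.78/971) = -14.15 J/K.
ΔS₂ = m₂c₂ ln(T_f/T₂) = 56.356 × ln(931.78/693) = 16.69 J/K.
ΔS_total = -14.15 + 16.69 = 2.54 J/K.

ΔS_total = 2.54 J/K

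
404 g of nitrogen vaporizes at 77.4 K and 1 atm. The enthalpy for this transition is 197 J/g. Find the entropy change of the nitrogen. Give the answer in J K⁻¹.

ΔS = 1030 J/K

Heat absorbed by the substance: Q = mL = 404 × 197 = 79588 J.
At constant T, ΔS = Q_rev/T = 79588 / 77.4 = 1030 J/K.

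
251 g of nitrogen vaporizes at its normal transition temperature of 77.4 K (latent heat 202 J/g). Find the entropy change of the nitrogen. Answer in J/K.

Heat absorbed by the substance: Q = mL = 251 × 202 = 50702 J.
At constant T, ΔS = Q_rev/T = 50702 / 77.4 = 655 J/K.

ΔS = 655 J/K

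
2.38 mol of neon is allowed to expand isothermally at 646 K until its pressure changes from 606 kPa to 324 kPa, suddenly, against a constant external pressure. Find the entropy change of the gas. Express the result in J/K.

Entropy is a state function, so ΔS_gas depends only on the end states.
For an isothermal ideal gas ΔS_gas = nR ln(P₁/P₂) = 2.38 × 8.314 × ln(606/324) = 12.4 J/K.

ΔS_gas = 12.4 J/K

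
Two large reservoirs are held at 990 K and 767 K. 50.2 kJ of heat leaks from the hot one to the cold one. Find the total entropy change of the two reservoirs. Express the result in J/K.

ΔS_total = 14.7 J/K

ΔS_hot = −Q/T_H = −50200/990 = -50.71 J/K and ΔS_cold = +Q/T_C = 50200/767 = 65.45 J/K.
ΔS_total = -50.71 + 65.45 = 14.7 J/K, positive as the second law requires.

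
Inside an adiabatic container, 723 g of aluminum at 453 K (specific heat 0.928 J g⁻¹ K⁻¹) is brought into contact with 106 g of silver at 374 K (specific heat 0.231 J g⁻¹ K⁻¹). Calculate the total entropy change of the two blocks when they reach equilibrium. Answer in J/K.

ΔS_total = 0.409 J/K

Energy balance: T_f = (m₁c₁T₁ + m₂c₂T₂)/(m₁c₁ + m₂c₂) = 450.22 K.
ΔS₁ = m₁c₁ ln(T_f/T₁) = 670.944 × ln(450.22/453) = -4.133 J/K.
ΔS₂ = m₂c₂ ln(T_f/T₂) = 24.486 × ln(450.22/374) = 4.542 J/K.
ΔS_total = -4.133 + 4.542 = 0.409 J/K.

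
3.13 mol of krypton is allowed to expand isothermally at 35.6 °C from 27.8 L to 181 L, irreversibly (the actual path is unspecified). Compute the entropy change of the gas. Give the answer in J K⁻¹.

ΔS_gas = 48.8 J/K

Entropy is a state function, so ΔS_gas depends only on the end states.
For an isothermal ideal gas ΔS_gas = nR ln(V₂/V₁) = 3.13 × 8.314 × ln(181/27.8) = 48.8 J/K.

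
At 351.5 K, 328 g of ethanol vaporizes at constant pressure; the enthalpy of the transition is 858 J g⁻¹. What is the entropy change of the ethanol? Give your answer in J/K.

Heat absorbed by the substance: Q = mL = 328 × 858 = 281424 J.
At constant T, ΔS = Q_rev/T = 281424 / 351.5 = 801 J/K.

ΔS = 801 J/K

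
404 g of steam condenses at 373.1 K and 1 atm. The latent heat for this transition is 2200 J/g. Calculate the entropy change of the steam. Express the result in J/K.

ΔS = -2380 J/K

Heat released by the substance: Q = −mL = −404 × 2200 = −888800 J.
At constant T, ΔS = Q_rev/T = −888800 / 373.1 = -2380 J/K.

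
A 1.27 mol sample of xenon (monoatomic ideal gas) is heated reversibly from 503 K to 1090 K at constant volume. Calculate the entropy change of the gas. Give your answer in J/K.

ΔS = 12.2 J/K

At constant volume, ΔS = nC_V ln(T₂/T₁) with C_V = 3R/2 = 12.47 J mol⁻¹ K⁻¹.
ΔS = 1.27 × 12.47 × ln(1090/503) = 12.2 J/K.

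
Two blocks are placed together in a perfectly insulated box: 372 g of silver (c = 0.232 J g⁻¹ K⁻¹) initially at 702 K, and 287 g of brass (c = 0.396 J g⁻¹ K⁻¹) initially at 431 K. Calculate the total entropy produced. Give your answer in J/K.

Energy balance: T_f = (m₁c₁T₁ + m₂c₂T₂)/(m₁c₁ + m₂c₂) = 547.97 K.
ΔS₁ = m₁c₁ ln(T_f/T₁) = 86.304 × ln(547.97/702) = -21.38 J/K.
ΔS₂ = m₂c₂ ln(T_f/T₂) = 113.652 × ln(547.97/431) = 27.29 J/K.
ΔS_total = -21.38 + 27.29 = 5.91 J/K.

ΔS_total = 5.91 J/K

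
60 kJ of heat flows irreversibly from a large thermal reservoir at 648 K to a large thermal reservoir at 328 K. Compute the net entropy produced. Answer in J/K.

ΔS_total = 90.3 J/K

ΔS_hot = −Q/T_H = −60000/648 = -92.59 J/K and ΔS_cold = +Q/T_C = 60000/328 = 182.9 J/K.
ΔS_total = -92.59 + 182.9 = 90.3 J/K, positive as the second law requires.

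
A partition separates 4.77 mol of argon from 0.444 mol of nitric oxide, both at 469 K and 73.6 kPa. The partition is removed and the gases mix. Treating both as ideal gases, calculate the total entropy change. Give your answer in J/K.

Mole fractions: x_A = 4.77/5.21 = 0.915, x_B = 0.0852.
ΔS_mix = −R(n_A ln x_A + n_B ln x_B) = −8.314 × (4.77 ln 0.915 + 0.444 ln 0.0852) = 12.6 J/K.

ΔS_mix = 12.6 J/K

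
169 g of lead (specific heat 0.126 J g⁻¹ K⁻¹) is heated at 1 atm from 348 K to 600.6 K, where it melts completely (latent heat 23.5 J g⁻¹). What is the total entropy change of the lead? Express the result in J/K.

Warming step: ΔS₁ = m c ln(T_tr/T_i) = 169 × 0.126 × ln(600.6/348) = 11.62 J/K.
Phase change: ΔS₂ = +mL/T_tr = 169 × 23.5 / 600.6 = 6.613 J/K.
ΔS_total = (11.62) + (6.613) = 18.2 J/K.

ΔS = 18.2 J/K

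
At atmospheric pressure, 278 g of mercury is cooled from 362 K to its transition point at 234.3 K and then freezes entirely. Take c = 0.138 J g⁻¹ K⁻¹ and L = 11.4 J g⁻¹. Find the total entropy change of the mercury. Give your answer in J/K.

Cooling step: ΔS₁ = m c ln(T_tr/T_i) = 278 × 0.138 × ln(234.3/362) = -16.69 J/K.
Phase change: ΔS₂ = −mL/T_tr = −278 × 11.4 / 234.3 = -13.53 J/K.
ΔS_total = (-16.69) + (-13.53) = -30.2 J/K.

ΔS = -30.2 J/K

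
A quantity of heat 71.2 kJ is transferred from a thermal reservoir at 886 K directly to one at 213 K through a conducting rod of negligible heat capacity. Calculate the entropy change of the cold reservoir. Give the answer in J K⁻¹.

The cold reservoir gains heat Q, so ΔS_cold = +Q/T_C = 71200/213 = 334 J/K.

ΔS_cold = 334 J/K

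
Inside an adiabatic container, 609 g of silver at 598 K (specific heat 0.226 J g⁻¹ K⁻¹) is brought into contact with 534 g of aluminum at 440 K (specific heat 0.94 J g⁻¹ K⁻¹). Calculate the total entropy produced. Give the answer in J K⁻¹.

ΔS_total = 5.38 J/K

Energy balance: T_f = (m₁c₁T₁ + m₂c₂T₂)/(m₁c₁ + m₂c₂) = 474 K.
ΔS₁ = m₁c₁ ln(T_f/T₁) = 137.634 × ln(474/598) = -31.98 J/K.
ΔS₂ = m₂c₂ ln(T_f/T₂) = 501.96 × ln(474/440) = 37.36 J/K.
ΔS_total = -31.98 + 37.36 = 5.38 J/K.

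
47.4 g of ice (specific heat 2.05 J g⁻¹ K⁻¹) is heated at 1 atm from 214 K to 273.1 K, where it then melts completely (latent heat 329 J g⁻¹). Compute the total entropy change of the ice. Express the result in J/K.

Warming step: ΔS₁ = m c ln(T_tr/T_i) = 47.4 × 2.05 × ln(273.1/214) = 23.7 J/K.
Phase change: ΔS₂ = +mL/T_tr = 47.4 × 329 / 273.1 = 57.1 J/K.
ΔS_total = (23.7) + (57.1) = 80.8 J/K.

ΔS = 80.8 J/K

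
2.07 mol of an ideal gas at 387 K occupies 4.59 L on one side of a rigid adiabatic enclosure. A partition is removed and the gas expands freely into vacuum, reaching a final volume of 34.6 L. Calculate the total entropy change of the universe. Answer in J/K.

ΔS_universe = 34.8 J/K

No heat is exchanged and no work is done, so the ideal-gas temperature stays constant.
Entropy is a state function; using a reversible isothermal path, ΔS_gas = nR ln(V₂/V₁) = 2.07 × 8.314 × ln(34.6/4.59) = 34.8 J/K.
The insulated surroundings exchange no heat, so ΔS_surr = 0 and ΔS_universe = ΔS_gas.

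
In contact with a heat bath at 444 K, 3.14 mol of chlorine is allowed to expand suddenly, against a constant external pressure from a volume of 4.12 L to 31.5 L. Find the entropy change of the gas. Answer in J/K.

Entropy is a state function, so ΔS_gas depends only on the end states.
For an isothermal ideal gas ΔS_gas = nR ln(V₂/V₁) = 3.14 × 8.314 × ln(31.5/4.12) = 53.1 J/K.

ΔS_gas = 53.1 J/K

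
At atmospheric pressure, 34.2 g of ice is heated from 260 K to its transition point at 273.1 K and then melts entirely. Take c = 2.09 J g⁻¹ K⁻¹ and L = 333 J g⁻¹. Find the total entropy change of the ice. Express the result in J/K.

ΔS = 45.2 J/K

Warming step: ΔS₁ = m c ln(T_tr/T_i) = 34.2 × 2.09 × ln(273.1/260) = 3.514 J/K.
Phase change: ΔS₂ = +mL/T_tr = 34.2 × 333 / 273.1 = 41.7 J/K.
ΔS_total = (3.514) + (41.7) = 45.2 J/K.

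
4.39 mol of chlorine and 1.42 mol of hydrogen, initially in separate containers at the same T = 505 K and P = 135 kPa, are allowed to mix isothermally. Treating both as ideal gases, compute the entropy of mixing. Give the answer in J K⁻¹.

ΔS_mix = 26.9 J/K

Mole fractions: x_A = 4.39/5.81 = 0.756, x_B = 0.244.
ΔS_mix = −R(n_A ln x_A + n_B ln x_B) = −8.314 × (4.39 ln 0.756 + 1.42 ln 0.244) = 26.9 J/K.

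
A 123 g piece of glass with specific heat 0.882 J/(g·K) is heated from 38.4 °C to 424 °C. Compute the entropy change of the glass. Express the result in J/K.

ΔS = 87.4 J/K

In kelvin: T₁ = 311.55 K, T₂ = 697.15 K. ΔS = ∫dQ_rev/T = m c ln(T₂/T₁) = 123 × 0.882 × ln(697.15/311.55) = 87.4 J/K.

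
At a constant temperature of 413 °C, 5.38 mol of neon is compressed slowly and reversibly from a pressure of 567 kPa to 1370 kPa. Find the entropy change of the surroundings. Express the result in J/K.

ΔS_surr = 39.5 J/K

For an isothermal ideal gas ΔS_gas = nR ln(P₁/P₂) = 5.38 × 8.314 × ln(567/1370) = -39.5 J/K.
The process is reversible, so ΔS_surr = −ΔS_gas = 39.5 J/K and ΔS_universe = 0.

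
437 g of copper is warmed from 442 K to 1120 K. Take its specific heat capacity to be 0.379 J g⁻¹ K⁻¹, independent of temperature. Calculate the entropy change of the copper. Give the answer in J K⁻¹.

ΔS = 154 J/K

ΔS = ∫dQ_rev/T = m c ln(T₂/T₁) = 437 × 0.379 × ln(1120/442) = 154 J/K.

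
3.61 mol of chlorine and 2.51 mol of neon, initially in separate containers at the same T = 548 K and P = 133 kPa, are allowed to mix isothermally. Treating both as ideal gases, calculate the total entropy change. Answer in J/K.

ΔS_mix = 34.4 J/K

Mole fractions: x_A = 3.61/6.12 = 0.59, x_B = 0.41.
ΔS_mix = −R(n_A ln x_A + n_B ln x_B) = −8.314 × (3.61 ln 0.59 + 2.51 ln 0.41) = 34.4 J/K.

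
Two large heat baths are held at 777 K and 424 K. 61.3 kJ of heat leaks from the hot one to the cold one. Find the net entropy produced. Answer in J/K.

ΔS_total = 65.7 J/K

ΔS_hot = −Q/T_H = −61300/777 = -78.89 J/K and ΔS_cold = +Q/T_C = 61300/424 = 144.6 J/K.
ΔS_total = -78.89 + 144.6 = 65.7 J/K, positive as the second law requires.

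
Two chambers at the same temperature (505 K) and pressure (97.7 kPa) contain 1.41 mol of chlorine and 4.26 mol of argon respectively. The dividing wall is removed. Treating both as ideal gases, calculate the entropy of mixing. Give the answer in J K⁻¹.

ΔS_mix = 26.4 J/K

Mole fractions: x_A = 1.41/5.67 = 0.249, x_B = 0.751.
ΔS_mix = −R(n_A ln x_A + n_B ln x_B) = −8.314 × (1.41 ln 0.249 + 4.26 ln 0.751) = 26.4 J/K.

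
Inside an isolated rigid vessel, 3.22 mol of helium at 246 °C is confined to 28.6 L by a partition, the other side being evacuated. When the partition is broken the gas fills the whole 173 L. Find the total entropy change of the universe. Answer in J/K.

ΔS_universe = 48.2 J/K

No heat is exchanged and no work is done, so the ideal-gas temperature stays constant.
Entropy is a state function; using a reversible isothermal path, ΔS_gas = nR ln(V₂/V₁) = 3.22 × 8.314 × ln(173/28.6) = 48.2 J/K.
The insulated surroundings exchange no heat, so ΔS_surr = 0 and ΔS_universe = ΔS_gas.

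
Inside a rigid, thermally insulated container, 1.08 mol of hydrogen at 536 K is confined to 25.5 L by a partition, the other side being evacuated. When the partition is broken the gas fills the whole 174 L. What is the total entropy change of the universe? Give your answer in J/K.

ΔS_universe = 17.2 J/K

For an ideal gas in free expansion Q = 0 and W = 0, so T is unchanged.
Entropy is a state function; using a reversible isothermal path, ΔS_gas = nR ln(V₂/V₁) = 1.08 × 8.314 × ln(174/25.5) = 17.2 J/K.
The insulated surroundings exchange no heat, so ΔS_surr = 0 and ΔS_universe = ΔS_gas.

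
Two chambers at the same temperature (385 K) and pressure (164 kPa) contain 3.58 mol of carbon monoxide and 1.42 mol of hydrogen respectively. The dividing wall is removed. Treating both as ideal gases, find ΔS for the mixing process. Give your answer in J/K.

Mole fractions: x_A = 3.58/5 = 0.716, x_B = 0.284.
ΔS_mix = −R(n_A ln x_A + n_B ln x_B) = −8.314 × (3.58 ln 0.716 + 1.42 ln 0.284) = 24.8 J/K.

ΔS_mix = 24.8 J/K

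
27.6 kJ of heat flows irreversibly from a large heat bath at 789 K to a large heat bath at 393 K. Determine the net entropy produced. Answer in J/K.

ΔS_hot = −Q/T_H = −27600/789 = -34.981 J/K and ΔS_cold = +Q/T_C = 27600/393 = 70.229 J/K.
ΔS_total = -34.981 + 70.229 = 35.2 J/K, positive as the second law requires.

ΔS_total = 35.2 J/K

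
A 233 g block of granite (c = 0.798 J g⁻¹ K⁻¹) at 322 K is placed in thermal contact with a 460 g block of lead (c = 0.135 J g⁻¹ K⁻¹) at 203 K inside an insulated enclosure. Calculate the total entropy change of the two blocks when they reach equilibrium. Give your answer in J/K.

Energy balance: T_f = (m₁c₁T₁ + m₂c₂T₂)/(m₁c₁ + m₂c₂) = 292.21 K.
ΔS₁ = m₁c₁ ln(T_f/T₁) = 185.934 × ln(292.21/322) = -18.05 J/K.
ΔS₂ = m₂c₂ ln(T_f/T₂) = 62.1 × ln(292.21/203) = 22.62 J/K.
ΔS_total = -18.05 + 22.62 = 4.57 J/K.

ΔS_total = 4.57 J/K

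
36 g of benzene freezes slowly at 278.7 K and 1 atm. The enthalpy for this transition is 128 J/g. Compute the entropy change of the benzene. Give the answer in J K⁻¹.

Heat released by the substance: Q = −mL = −36 × 128 = −4608 J.
At constant T, ΔS = Q_rev/T = −4608 / 278.7 = -16.5 J/K.

ΔS = -16.5 J/K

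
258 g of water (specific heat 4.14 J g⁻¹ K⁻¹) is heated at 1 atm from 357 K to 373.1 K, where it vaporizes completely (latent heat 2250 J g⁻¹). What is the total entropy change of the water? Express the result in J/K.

ΔS = 1600 J/K

Warming step: ΔS₁ = m c ln(T_tr/T_i) = 258 × 4.14 × ln(373.1/357) = 47.12 J/K.
Phase change: ΔS₂ = +mL/T_tr = 258 × 2250 / 373.1 = 1556 J/K.
ΔS_total = (47.12) + (1556) = 1600 J/K.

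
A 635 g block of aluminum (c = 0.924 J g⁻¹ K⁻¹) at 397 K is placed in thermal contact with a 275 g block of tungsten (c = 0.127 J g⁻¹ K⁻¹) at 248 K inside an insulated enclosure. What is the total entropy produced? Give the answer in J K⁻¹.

ΔS_total = 3.18 J/K

Energy balance: T_f = (m₁c₁T₁ + m₂c₂T₂)/(m₁c₁ + m₂c₂) = 388.63 K.
ΔS₁ = m₁c₁ ln(T_f/T₁) = 586.74 × ln(388.63/397) = -12.504 J/K.
ΔS₂ = m₂c₂ ln(T_f/T₂) = 34.925 × ln(388.63/248) = 15.688 J/K.
ΔS_total = -12.504 + 15.688 = 3.18 J/K.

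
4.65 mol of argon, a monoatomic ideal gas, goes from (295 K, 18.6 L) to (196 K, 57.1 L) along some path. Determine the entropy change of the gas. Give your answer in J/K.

Entropy is a state function: ΔS = nC_V ln(T₂/T₁) + nR ln(V₂/V₁), with C_V = 3R/2 = 12.47 J mol⁻¹ K⁻¹ for a monoatomic ideal gas.
ΔS = 4.65 × [12.47 × ln(196/295) + 8.314 × ln(57.1/18.6)] = 19.7 J/K.

ΔS = 19.7 J/K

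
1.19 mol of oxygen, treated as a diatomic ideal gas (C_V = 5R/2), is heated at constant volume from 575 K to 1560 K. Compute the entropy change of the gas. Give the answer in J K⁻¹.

At constant volume, ΔS = nC_V ln(T₂/T₁) with C_V = 5R/2 = 20.79 J mol⁻¹ K⁻¹.
ΔS = 1.19 × 20.79 × ln(1560/575) = 24.7 J/K.

ΔS = 24.7 J/K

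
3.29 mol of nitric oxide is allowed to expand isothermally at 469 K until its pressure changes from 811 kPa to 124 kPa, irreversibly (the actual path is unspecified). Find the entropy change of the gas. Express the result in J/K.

ΔS_gas = 51.4 J/K

Entropy is a state function, so ΔS_gas depends only on the end states.
For an isothermal ideal gas ΔS_gas = nR ln(P₁/P₂) = 3.29 × 8.314 × ln(811/124) = 51.4 J/K.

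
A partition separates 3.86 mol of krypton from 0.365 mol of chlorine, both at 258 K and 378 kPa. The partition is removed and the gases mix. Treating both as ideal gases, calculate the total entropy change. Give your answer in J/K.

ΔS_mix = 10.3 J/K

Mole fractions: x_A = 3.86/4.22 = 0.914, x_B = 0.0864.
ΔS_mix = −R(n_A ln x_A + n_B ln x_B) = −8.314 × (3.86 ln 0.914 + 0.365 ln 0.0864) = 10.3 J/K.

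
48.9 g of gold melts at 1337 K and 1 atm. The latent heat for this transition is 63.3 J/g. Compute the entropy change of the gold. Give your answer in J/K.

ΔS = 2.32 J/K

Heat absorbed by the substance: Q = mL = 48.9 × 63.3 = 3095.37 J.
At constant T, ΔS = Q_rev/T = 3095.37 / 1337 = 2.32 J/K.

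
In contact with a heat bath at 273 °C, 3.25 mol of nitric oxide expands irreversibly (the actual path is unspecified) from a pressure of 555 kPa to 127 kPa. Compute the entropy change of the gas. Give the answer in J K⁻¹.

Entropy is a state function, so ΔS_gas depends only on the end states.
For an isothermal ideal gas ΔS_gas = nR ln(P₁/P₂) = 3.25 × 8.314 × ln(555/127) = 39.8 J/K.

ΔS_gas = 39.8 J/K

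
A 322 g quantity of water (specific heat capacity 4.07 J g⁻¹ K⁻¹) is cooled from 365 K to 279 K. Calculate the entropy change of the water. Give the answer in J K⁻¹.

ΔS = ∫dQ_rev/T = m c ln(T₂/T₁) = 322 × 4.07 × ln(279/365) = -352 J/K.

ΔS = -352 J/K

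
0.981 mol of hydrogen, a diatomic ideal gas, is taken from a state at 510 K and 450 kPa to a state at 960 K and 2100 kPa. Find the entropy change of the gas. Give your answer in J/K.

ΔS = nC_p ln(T₂/T₁) − nR ln(P₂/P₁), with C_p = 7R/2 = 29.1 J mol⁻¹ K⁻¹ for a diatomic ideal gas.
ΔS = 0.981 × [29.1 × ln(960/510) − 8.314 × ln(2100/450)] = 5.49 J/K.

ΔS = 5.49 J/K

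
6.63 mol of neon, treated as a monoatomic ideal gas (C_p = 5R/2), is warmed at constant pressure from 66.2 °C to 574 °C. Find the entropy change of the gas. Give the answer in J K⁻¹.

ΔS = 126 J/K

In kelvin: T₁ = 339.35 K, T₂ = 847.15 K. At constant pressure, ΔS = nC_p ln(T₂/T₁) with C_p = 5R/2 = 20.79 J mol⁻¹ K⁻¹.
ΔS = 6.63 × 20.79 × ln(847.15/339.35) = 126 J/K.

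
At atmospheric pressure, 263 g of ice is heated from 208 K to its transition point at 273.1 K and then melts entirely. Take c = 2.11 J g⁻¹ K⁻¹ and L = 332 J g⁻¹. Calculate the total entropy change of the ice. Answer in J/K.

ΔS = 471 J/K

Warming step: ΔS₁ = m c ln(T_tr/T_i) = 263 × 2.11 × ln(273.1/208) = 151.1 J/K.
Phase change: ΔS₂ = +mL/T_tr = 263 × 332 / 273.1 = 319.7 J/K.
ΔS_total = (151.1) + (319.7) = 471 J/K.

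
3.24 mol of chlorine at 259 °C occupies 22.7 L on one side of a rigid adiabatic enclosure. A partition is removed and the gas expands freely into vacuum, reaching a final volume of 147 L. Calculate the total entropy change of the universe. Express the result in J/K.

ΔS_universe = 50.3 J/K

For an ideal gas in free expansion Q = 0 and W = 0, so T is unchanged.
Entropy is a state function; using a reversible isothermal path, ΔS_gas = nR ln(V₂/V₁) = 3.24 × 8.314 × ln(147/22.7) = 50.3 J/K.
The insulated surroundings exchange no heat, so ΔS_surr = 0 and ΔS_universe = ΔS_gas.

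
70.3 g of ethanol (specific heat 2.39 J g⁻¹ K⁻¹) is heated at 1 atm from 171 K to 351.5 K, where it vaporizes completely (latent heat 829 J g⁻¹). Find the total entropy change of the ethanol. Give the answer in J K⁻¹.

ΔS = 287 J/K

Warming step: ΔS₁ = m c ln(T_tr/T_i) = 70.3 × 2.39 × ln(351.5/171) = 121.1 J/K.
Phase change: ΔS₂ = +mL/T_tr = 70.3 × 829 / 351.5 = 165.8 J/K.
ΔS_total = (121.1) + (165.8) = 287 J/K.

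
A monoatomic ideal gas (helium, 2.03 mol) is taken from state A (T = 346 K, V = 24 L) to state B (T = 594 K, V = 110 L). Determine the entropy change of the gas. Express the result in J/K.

ΔS = 39.4 J/K

Entropy is a state function: ΔS = nC_V ln(T₂/T₁) + nR ln(V₂/V₁), with C_V = 3R/2 = 12.47 J mol⁻¹ K⁻¹ for a monoatomic ideal gas.
ΔS = 2.03 × [12.47 × ln(594/346) + 8.314 × ln(110/24)] = 39.4 J/K.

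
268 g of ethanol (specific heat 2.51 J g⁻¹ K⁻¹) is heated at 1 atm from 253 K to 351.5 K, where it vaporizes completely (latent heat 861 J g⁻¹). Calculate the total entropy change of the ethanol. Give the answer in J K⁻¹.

ΔS = 878 J/K

Warming step: ΔS₁ = m c ln(T_tr/T_i) = 268 × 2.51 × ln(351.5/253) = 221.2 J/K.
Phase change: ΔS₂ = +mL/T_tr = 268 × 861 / 351.5 = 656.5 J/K.
ΔS_total = (221.2) + (656.5) = 878 J/K.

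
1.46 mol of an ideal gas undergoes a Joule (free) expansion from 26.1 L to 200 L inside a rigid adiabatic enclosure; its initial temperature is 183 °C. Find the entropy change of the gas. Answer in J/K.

For an ideal gas in free expansion Q = 0 and W = 0, so T is unchanged.
Entropy is a state function; using a reversible isothermal path, ΔS_gas = nR ln(V₂/V₁) = 1.46 × 8.314 × ln(200/26.1) = 24.7 J/K.

ΔS_gas = 24.7 J/K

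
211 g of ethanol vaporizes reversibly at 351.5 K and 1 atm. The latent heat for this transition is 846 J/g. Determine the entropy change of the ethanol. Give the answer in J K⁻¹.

Heat absorbed by the substance: Q = mL = 211 × 846 = 178506 J.
At constant T, ΔS = Q_rev/T = 178506 / 351.5 = 508 J/K.

ΔS = 508 J/K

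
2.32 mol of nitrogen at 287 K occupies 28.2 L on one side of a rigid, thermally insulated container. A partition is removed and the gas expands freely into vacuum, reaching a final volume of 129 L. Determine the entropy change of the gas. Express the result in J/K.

ΔS_gas = 29.3 J/K

No heat is exchanged and no work is done, so the ideal-gas temperature stays constant.
Entropy is a state function; using a reversible isothermal path, ΔS_gas = nR ln(V₂/V₁) = 2.32 × 8.314 × ln(129/28.2) = 29.3 J/K.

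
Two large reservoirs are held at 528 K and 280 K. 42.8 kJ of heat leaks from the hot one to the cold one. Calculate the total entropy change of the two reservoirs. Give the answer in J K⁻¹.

ΔS_total = 71.8 J/K

ΔS_hot = −Q/T_H = −42800/528 = -81.06 J/K and ΔS_cold = +Q/T_C = 42800/280 = 152.9 J/K.
ΔS_total = -81.06 + 152.9 = 71.8 J/K, positive as the second law requires.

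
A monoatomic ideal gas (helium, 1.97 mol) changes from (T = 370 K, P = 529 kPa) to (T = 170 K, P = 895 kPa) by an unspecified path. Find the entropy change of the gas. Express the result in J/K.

ΔS = -40.5 J/K

ΔS = nC_p ln(T₂/T₁) − nR ln(P₂/P₁), with C_p = 5R/2 = 20.79 J mol⁻¹ K⁻¹ for a monoatomic ideal gas.
ΔS = 1.97 × [20.79 × ln(170/370) − 8.314 × ln(895/529)] = -40.5 J/K.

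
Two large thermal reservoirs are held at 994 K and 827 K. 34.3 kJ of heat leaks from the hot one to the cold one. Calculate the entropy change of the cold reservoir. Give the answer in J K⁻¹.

The cold reservoir gains heat Q, so ΔS_cold = +Q/T_C = 34300/827 = 41.5 J/K.

ΔS_cold = 41.5 J/K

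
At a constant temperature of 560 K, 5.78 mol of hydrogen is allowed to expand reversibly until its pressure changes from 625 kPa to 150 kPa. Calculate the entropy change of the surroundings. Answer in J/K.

ΔS_surr = -68.6 J/K

For an isothermal ideal gas ΔS_gas = nR ln(P₁/P₂) = 5.78 × 8.314 × ln(625/150) = 68.6 J/K.
The process is reversible, so ΔS_surr = −ΔS_gas = -68.6 J/K and ΔS_universe = 0.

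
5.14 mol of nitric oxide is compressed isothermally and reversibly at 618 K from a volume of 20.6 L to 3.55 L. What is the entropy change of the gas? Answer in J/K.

ΔS_gas = -75.1 J/K

For an isothermal ideal gas ΔS_gas = nR ln(V₂/V₁) = 5.14 × 8.314 × ln(3.55/20.6) = -75.1 J/K.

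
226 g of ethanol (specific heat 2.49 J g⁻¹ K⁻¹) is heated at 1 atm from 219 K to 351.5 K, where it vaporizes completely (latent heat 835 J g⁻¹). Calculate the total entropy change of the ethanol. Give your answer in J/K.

Warming step: ΔS₁ = m c ln(T_tr/T_i) = 226 × 2.49 × ln(351.5/219) = 266.3 J/K.
Phase change: ΔS₂ = +mL/T_tr = 226 × 835 / 351.5 = 536.9 J/K.
ΔS_total = (266.3) + (536.9) = 803 J/K.

ΔS = 803 J/K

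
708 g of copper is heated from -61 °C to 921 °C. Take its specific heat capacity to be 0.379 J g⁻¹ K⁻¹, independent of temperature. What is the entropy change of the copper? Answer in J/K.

ΔS = 464 J/K

In kelvin: T₁ = 212.15 K, T₂ = 1194.15 K. ΔS = ∫dQ_rev/T = m c ln(T₂/T₁) = 708 × 0.379 × ln(1194.15/212.15) = 464 J/K.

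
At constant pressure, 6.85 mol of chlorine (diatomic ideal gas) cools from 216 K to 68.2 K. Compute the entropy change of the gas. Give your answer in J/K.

ΔS = -230 J/K

At constant pressure, ΔS = nC_p ln(T₂/T₁) with C_p = 7R/2 = 29.1 J mol⁻¹ K⁻¹.
ΔS = 6.85 × 29.1 × ln(68.2/216) = -230 J/K.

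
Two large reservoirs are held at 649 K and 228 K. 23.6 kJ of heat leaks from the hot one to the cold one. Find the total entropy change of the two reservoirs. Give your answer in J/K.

ΔS_total = 67.1 J/K

ΔS_hot = −Q/T_H = −23600/649 = -36.36 J/K and ΔS_cold = +Q/T_C = 23600/228 = 103.5 J/K.
ΔS_total = -36.36 + 103.5 = 67.1 J/K, positive as the second law requires.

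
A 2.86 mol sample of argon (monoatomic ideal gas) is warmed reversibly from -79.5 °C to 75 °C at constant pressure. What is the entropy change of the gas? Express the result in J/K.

ΔS = 34.9 J/K

In kelvin: T₁ = 193.65 K, T₂ = 348.15 K. At constant pressure, ΔS = nC_p ln(T₂/T₁) with C_p = 5R/2 = 20.79 J mol⁻¹ K⁻¹.
ΔS = 2.86 × 20.79 × ln(348.15/193.65) = 34.9 J/K.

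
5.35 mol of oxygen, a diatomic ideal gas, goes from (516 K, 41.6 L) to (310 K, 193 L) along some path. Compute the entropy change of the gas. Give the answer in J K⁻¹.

Entropy is a state function: ΔS = nC_V ln(T₂/T₁) + nR ln(V₂/V₁), with C_V = 5R/2 = 20.79 J mol⁻¹ K⁻¹ for a diatomic ideal gas.
ΔS = 5.35 × [20.79 × ln(310/516) + 8.314 × ln(193/41.6)] = 11.6 J/K.

ΔS = 11.6 J/K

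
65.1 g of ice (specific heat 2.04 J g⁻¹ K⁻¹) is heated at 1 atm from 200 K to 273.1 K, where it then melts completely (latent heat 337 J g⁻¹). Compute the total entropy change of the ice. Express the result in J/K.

Warming step: ΔS₁ = m c ln(T_tr/T_i) = 65.1 × 2.04 × ln(273.1/200) = 41.37 J/K.
Phase change: ΔS₂ = +mL/T_tr = 65.1 × 337 / 273.1 = 80.33 J/K.
ΔS_total = (41.37) + (80.33) = 122 J/K.

ΔS = 122 J/K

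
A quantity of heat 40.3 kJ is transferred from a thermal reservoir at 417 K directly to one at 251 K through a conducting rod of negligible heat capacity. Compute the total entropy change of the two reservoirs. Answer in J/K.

ΔS_total = 63.9 J/K

ΔS_hot = −Q/T_H = −40300/417 = -96.643 J/K and ΔS_cold = +Q/T_C = 40300/251 = 160.56 J/K.
ΔS_total = -96.643 + 160.56 = 63.9 J/K, positive as the second law requires.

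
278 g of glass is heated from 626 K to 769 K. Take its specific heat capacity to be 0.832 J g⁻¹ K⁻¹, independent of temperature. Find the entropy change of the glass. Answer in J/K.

ΔS = ∫dQ_rev/T = m c ln(T₂/T₁) = 278 × 0.832 × ln(769/626) = 47.6 J/K.

ΔS = 47.6 J/K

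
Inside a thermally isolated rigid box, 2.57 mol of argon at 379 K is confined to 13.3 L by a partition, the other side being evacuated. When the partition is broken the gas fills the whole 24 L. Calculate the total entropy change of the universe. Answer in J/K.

No heat is exchanged and no work is done, so the ideal-gas temperature stays constant.
Entropy is a state function; using a reversible isothermal path, ΔS_gas = nR ln(V₂/V₁) = 2.57 × 8.314 × ln(24/13.3) = 12.6 J/K.
The insulated surroundings exchange no heat, so ΔS_surr = 0 and ΔS_universe = ΔS_gas.

ΔS_universe = 12.6 J/K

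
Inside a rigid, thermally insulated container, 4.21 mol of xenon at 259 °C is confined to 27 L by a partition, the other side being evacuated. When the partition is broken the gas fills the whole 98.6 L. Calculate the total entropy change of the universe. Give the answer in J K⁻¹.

For an ideal gas in free expansion Q = 0 and W = 0, so T is unchanged.
Entropy is a state function; using a reversible isothermal path, ΔS_gas = nR ln(V₂/V₁) = 4.21 × 8.314 × ln(98.6/27) = 45.3 J/K.
The insulated surroundings exchange no heat, so ΔS_surr = 0 and ΔS_universe = ΔS_gas.

ΔS_universe = 45.3 J/K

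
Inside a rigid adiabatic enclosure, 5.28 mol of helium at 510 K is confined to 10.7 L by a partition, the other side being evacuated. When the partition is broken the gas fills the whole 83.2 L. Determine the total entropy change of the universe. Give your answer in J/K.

For an ideal gas in free expansion Q = 0 and W = 0, so T is unchanged.
Entropy is a state function; using a reversible isothermal path, ΔS_gas = nR ln(V₂/V₁) = 5.28 × 8.314 × ln(83.2/10.7) = 90 J/K.
The insulated surroundings exchange no heat, so ΔS_surr = 0 and ΔS_universe = ΔS_gas.

ΔS_universe = 90 J/K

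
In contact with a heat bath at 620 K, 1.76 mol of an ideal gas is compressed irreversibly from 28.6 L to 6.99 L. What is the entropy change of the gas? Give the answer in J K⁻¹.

ΔS_gas = -20.6 J/K

Entropy is a state function, so ΔS_gas depends only on the end states.
For an isothermal ideal gas ΔS_gas = nR ln(V₂/V₁) = 1.76 × 8.314 × ln(6.99/28.6) = -20.6 J/K.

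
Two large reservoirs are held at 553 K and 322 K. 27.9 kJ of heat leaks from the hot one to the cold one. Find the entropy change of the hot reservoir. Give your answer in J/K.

The hot reservoir loses heat Q, so ΔS_hot = −Q/T_H = −27900/553 = -50.5 J/K.

ΔS_hot = -50.5 J/K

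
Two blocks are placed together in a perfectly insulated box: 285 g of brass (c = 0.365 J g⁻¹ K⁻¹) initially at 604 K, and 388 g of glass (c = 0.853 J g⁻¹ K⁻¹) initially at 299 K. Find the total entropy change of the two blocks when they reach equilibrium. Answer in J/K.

ΔS_total = 21.8 J/K

Energy balance: T_f = (m₁c₁T₁ + m₂c₂T₂)/(m₁c₁ + m₂c₂) = 371.94 K.
ΔS₁ = m₁c₁ ln(T_f/T₁) = 104.025 × ln(371.94/604) = -50.44 J/K.
ΔS₂ = m₂c₂ ln(T_f/T₂) = 330.964 × ln(371.94/299) = 72.24 J/K.
ΔS_total = -50.44 + 72.24 = 21.8 J/K.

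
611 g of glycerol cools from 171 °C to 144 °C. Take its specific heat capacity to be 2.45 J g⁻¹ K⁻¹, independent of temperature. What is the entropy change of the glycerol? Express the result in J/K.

ΔS = -93.9 J/K

In kelvin: T₁ = 444.15 K, T₂ = 417.15 K. ΔS = ∫dQ_rev/T = m c ln(T₂/T₁) = 611 × 2.45 × ln(417.15/444.15) = -93.9 J/K.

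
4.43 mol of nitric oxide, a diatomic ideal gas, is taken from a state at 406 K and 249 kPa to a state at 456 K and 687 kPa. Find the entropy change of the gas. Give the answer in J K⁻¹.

ΔS = -22.4 J/K

ΔS = nC_p ln(T₂/T₁) − nR ln(P₂/P₁), with C_p = 7R/2 = 29.1 J mol⁻¹ K⁻¹ for a diatomic ideal gas.
ΔS = 4.43 × [29.1 × ln(456/406) − 8.314 × ln(687/249)] = -22.4 J/K.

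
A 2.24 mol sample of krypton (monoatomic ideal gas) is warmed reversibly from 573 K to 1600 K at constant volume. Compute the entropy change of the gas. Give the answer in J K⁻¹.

At constant volume, ΔS = nC_V ln(T₂/T₁) with C_V = 3R/2 = 12.47 J mol⁻¹ K⁻¹.
ΔS = 2.24 × 12.47 × ln(1600/573) = 28.7 J/K.

ΔS = 28.7 J/K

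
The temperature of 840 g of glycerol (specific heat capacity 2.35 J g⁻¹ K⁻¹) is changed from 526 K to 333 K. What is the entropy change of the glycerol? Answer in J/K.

ΔS = ∫dQ_rev/T = m c ln(T₂/T₁) = 840 × 2.35 × ln(333/526) = -902 J/K.

ΔS = -902 J/K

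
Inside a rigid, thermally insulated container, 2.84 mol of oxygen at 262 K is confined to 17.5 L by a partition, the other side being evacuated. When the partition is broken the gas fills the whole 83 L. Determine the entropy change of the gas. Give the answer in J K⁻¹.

ΔS_gas = 36.8 J/K

For an ideal gas in free expansion Q = 0 and W = 0, so T is unchanged.
Entropy is a state function; using a reversible isothermal path, ΔS_gas = nR ln(V₂/V₁) = 2.84 × 8.314 × ln(83/17.5) = 36.8 J/K.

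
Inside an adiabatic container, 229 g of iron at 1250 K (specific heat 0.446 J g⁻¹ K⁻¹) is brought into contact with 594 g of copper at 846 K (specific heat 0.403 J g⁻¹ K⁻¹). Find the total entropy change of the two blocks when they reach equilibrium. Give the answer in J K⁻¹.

Energy balance: T_f = (m₁c₁T₁ + m₂c₂T₂)/(m₁c₁ + m₂c₂) = 966.82 K.
ΔS₁ = m₁c₁ ln(T_f/T₁) = 102.134 × ln(966.82/1250) = -26.24 J/K.
ΔS₂ = m₂c₂ ln(T_f/T₂) = 239.382 × ln(966.82/846) = 31.96 J/K.
ΔS_total = -26.24 + 31.96 = 5.72 J/K.

ΔS_total = 5.72 J/K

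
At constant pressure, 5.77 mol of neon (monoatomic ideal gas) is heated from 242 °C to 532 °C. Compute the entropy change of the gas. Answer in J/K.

In kelvin: T₁ = 515.15 K, T₂ = 805.15 K. At constant pressure, ΔS = nC_p ln(T₂/T₁) with C_p = 5R/2 = 20.79 J mol⁻¹ K⁻¹.
ΔS = 5.77 × 20.79 × ln(805.15/515.15) = 53.6 J/K.

ΔS = 53.6 J/K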